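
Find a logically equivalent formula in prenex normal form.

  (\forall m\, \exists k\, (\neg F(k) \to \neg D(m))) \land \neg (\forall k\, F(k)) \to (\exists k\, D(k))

\exists m\, \forall k\, \forall r\, \exists u\, (\neg F(k) \land D(m) \lor F(r) \lor D(u))

First replace A → B with ¬A ∨ B.
  \neg ((\forall m\, \exists k\, (\neg \neg F(k) \lor \neg D(m))) \land \neg (\forall k\, F(k))) \lor (\exists k\, D(k))
Push ¬ through the quantifiers and connectives to reach negation normal form:
  (\exists m\, \forall k\, (\neg F(k) \land D(m))) \lor (\forall k\, F(k)) \lor (\exists k\, D(k))
Standardize variables apart so no two quantifiers bind the same name: k↦r, k↦u.
  (\exists m\, \forall k\, (\neg F(k) \land D(m))) \lor (\forall r\, F(r)) \lor (\exists u\, D(u))
Pull the quantifiers to the front (each side's bound variable is not free in the other side):
  \exists m\, \forall k\, \forall r\, \exists u\, (\neg F(k) \land D(m) \lor F(r) \lor D(u))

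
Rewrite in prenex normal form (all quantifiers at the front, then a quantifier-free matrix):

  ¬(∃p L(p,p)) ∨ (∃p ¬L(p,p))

∀p ∃u (¬L(p,p) ∨ ¬L(u,u))

Drive negations inward (¬∀x A ≡ ∃x ¬A, ¬∃x A ≡ ∀x ¬A, De Morgan for ∧/∨):
  (∀p ¬L(p,p)) ∨ (∃p ¬L(p,p))
Rename bound variables to avoid capture: p↦u.
  (∀p ¬L(p,p)) ∨ (∃u ¬L(u,u))
Pull the quantifiers to the front (each side's bound variable is not free in the other side):
  ∀p ∃u (¬L(p,p) ∨ ¬L(u,u))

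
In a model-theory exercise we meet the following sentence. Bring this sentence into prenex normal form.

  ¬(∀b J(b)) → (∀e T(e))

Rewrite implications/biconditionals: A → B as ¬A ∨ B.
  ¬¬(∀b J(b)) ∨ (∀e T(e))
Push ¬ through the quantifiers and connectives to reach negation normal form:
  (∀b J(b)) ∨ (∀e T(e))
All bound variables are already distinct, so no renaming is needed.
Finally move all quantifiers to the prefix:
  ∀b ∀e (J(b) ∨ T(e))

∀b ∀e (J(b) ∨ T(e))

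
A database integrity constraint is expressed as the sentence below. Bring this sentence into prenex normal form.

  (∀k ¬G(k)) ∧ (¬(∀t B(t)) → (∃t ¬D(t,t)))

Eliminate → and ↔ using ¬ and ∨.
  (∀k ¬G(k)) ∧ (¬¬(∀t B(t)) ∨ (∃t ¬D(t,t)))
Move each ¬ inward, flipping quantifiers it crosses:
  (∀k ¬G(k)) ∧ ((∀t B(t)) ∨ (∃t ¬D(t,t)))
Rename bound variables to avoid capture: t↦b.
  (∀k ¬G(k)) ∧ ((∀t B(t)) ∨ (∃b ¬D(b,b)))
Extract every quantifier outward, since the variables are now distinct and don't occur free across branches:
  ∀k ∀t ∃b (¬G(k) ∧ (B(t) ∨ ¬D(b,b)))

∀k ∀t ∃b (¬G(k) ∧ (B(t) ∨ ¬D(b,b)))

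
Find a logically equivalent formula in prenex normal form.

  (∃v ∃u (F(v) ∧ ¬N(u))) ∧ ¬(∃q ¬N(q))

∃v ∃u ∀q (F(v) ∧ ¬N(u) ∧ N(q))

Push ¬ through the quantifiers and connectives to reach negation normal form:
  (∃v ∃u (F(v) ∧ ¬N(u))) ∧ (∀q N(q))
All bound variables are already distinct, so no renaming is needed.
Finally move all quantifiers to the prefix:
  ∃v ∃u ∀q (F(v) ∧ ¬N(u) ∧ N(q))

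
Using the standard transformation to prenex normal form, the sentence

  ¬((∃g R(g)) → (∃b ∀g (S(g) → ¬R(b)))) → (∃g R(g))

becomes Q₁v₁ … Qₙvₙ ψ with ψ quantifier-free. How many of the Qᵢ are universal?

2

Rewrite implications/biconditionals: A → B as ¬A ∨ B.
  ¬¬(¬(∃g R(g)) ∨ (∃b ∀g (¬S(g) ∨ ¬R(b)))) ∨ (∃g R(g))
Move each ¬ inward, flipping quantifiers it crosses:
  (∀g ¬R(g)) ∨ (∃b ∀g (¬S(g) ∨ ¬R(b))) ∨ (∃g R(g))
Rename bound variables to avoid capture: g↦z1, g↦w.
  (∀g ¬R(g)) ∨ (∃b ∀z1 (¬S(z1) ∨ ¬R(b))) ∨ (∃w R(w))
Finally move all quantifiers to the prefix:
  ∀g ∃b ∀z1 ∃w (¬R(g) ∨ ¬S(z1) ∨ ¬R(b) ∨ R(w))
The prefix is ∀g ∃b ∀z1 ∃w: 2 universal, 2 existential.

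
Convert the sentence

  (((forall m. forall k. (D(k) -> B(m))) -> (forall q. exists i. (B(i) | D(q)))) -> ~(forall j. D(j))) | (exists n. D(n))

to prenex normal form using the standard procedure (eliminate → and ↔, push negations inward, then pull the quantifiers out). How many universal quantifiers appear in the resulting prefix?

Eliminate → and ↔ using ¬ and ∨.
  ~(~(forall m. forall k. (~D(k) | B(m))) | (forall q. exists i. (B(i) | D(q)))) | ~(forall j. D(j)) | (exists n. D(n))
Drive negations inward (¬∀x A ≡ ∃x ¬A, ¬∃x A ≡ ∀x ¬A, De Morgan for ∧/∨):
  (forall m. forall k. (~D(k) | B(m))) & (exists q. forall i. (~B(i) & ~D(q))) | (exists j. ~D(j)) | (exists n. D(n))
Finally move all quantifiers to the prefix:
  forall m. forall k. exists q. forall i. exists j. exists n. ((~D(k) | B(m)) & ~B(i) & ~D(q) | ~D(j) | D(n))
The prefix is forall m forall k exists q forall i exists j exists n: 3 universal, 3 existential.

3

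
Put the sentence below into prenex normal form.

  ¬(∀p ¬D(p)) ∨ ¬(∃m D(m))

∃p ∀m (D(p) ∨ ¬D(m))

Drive negations inward (¬∀x A ≡ ∃x ¬A, ¬∃x A ≡ ∀x ¬A, De Morgan for ∧/∨):
  (∃p D(p)) ∨ (∀m ¬D(m))
All bound variables are already distinct, so no renaming is needed.
Finally move all quantifiers to the prefix:
  ∃p ∀m (D(p) ∨ ¬D(m))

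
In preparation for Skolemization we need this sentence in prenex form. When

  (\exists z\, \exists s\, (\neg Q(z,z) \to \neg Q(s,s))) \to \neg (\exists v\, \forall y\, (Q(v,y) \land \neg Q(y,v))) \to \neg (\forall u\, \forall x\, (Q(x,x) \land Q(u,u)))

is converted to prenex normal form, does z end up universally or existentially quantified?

First replace A → B with ¬A ∨ B.
  \neg (\exists z\, \exists s\, (\neg \neg Q(z,z) \lor \neg Q(s,s))) \lor \neg \neg (\exists v\, \forall y\, (Q(v,y) \land \neg Q(y,v))) \lor \neg (\forall u\, \forall x\, (Q(x,x) \land Q(u,u)))
Push ¬ through the quantifiers and connectives to reach negation normal form:
  (\forall z\, \forall s\, (\neg Q(z,z) \land Q(s,s))) \lor (\exists v\, \forall y\, (Q(v,y) \land \neg Q(y,v))) \lor (\exists u\, \exists x\, (\neg Q(x,x) \lor \neg Q(u,u)))
All bound variables are already distinct, so no renaming is needed.
Finally move all quantifiers to the prefix:
  \forall z\, \forall s\, \exists v\, \forall y\, \exists u\, \exists x\, (\neg Q(z,z) \land Q(s,s) \lor Q(v,y) \land \neg Q(y,v) \lor \neg Q(x,x) \lor \neg Q(u,u))
The quantifier \exists z sits under an odd number of negations (counting the antecedent side of each →), so it flips to \forall z.

universal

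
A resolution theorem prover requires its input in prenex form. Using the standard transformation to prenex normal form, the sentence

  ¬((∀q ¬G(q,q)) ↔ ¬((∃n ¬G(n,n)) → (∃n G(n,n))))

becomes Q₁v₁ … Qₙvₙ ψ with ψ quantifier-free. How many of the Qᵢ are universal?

3

Rewrite implications/biconditionals: A → B as ¬A ∨ B; A ↔ B as (¬A ∨ B) ∧ (¬B ∨ A).
  ¬((¬(∀q ¬G(q,q)) ∨ ¬(¬(∃n ¬G(n,n)) ∨ (∃n G(n,n)))) ∧ (¬¬(¬(∃n ¬G(n,n)) ∨ (∃n G(n,n))) ∨ (∀q ¬G(q,q))))
Drive negations inward (¬∀x A ≡ ∃x ¬A, ¬∃x A ≡ ∀x ¬A, De Morgan for ∧/∨):
  (∀q ¬G(q,q)) ∧ ((∀n G(n,n)) ∨ (∃n G(n,n))) ∨ (∃n ¬G(n,n)) ∧ (∀n ¬G(n,n)) ∧ (∃q G(q,q))
Give each quantifier a distinct variable: n↦z, n↦w, n↦u1, q↦p.
  (∀q ¬G(q,q)) ∧ ((∀n G(n,n)) ∨ (∃z G(z,z))) ∨ (∃w ¬G(w,w)) ∧ (∀u1 ¬G(u1,u1)) ∧ (∃p G(p,p))
Extract every quantifier outward, since the variables are now distinct and don't occur free across branches:
  ∀q ∀n ∃z ∃w ∀u1 ∃p (¬G(q,q) ∧ (G(n,n) ∨ G(z,z)) ∨ ¬G(w,w) ∧ ¬G(u1,u1) ∧ G(p,p))
The prefix is ∀q ∀n ∃z ∃w ∀u1 ∃p: 3 universal, 3 existential.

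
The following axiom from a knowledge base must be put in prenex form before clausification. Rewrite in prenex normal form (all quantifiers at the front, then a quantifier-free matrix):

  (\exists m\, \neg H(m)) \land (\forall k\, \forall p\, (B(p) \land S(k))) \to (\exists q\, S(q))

First replace A → B with ¬A ∨ B.
  \neg ((\exists m\, \neg H(m)) \land (\forall k\, \forall p\, (B(p) \land S(k)))) \lor (\exists q\, S(q))
Push ¬ through the quantifiers and connectives to reach negation normal form:
  (\forall m\, H(m)) \lor (\exists k\, \exists p\, (\neg B(p) \lor \neg S(k))) \lor (\exists q\, S(q))
Extract every quantifier outward, since the variables are now distinct and don't occur free across branches:
  \forall m\, \exists k\, \exists p\, \exists q\, (H(m) \lor \neg B(p) \lor \neg S(k) \lor S(q))

\forall m\, \exists k\, \exists p\, \exists q\, (H(m) \lor \neg B(p) \lor \neg S(k) \lor S(q))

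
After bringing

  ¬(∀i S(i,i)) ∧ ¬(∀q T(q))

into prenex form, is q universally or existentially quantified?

Drive negations inward (¬∀x A ≡ ∃x ¬A, ¬∃x A ≡ ∀x ¬A, De Morgan for ∧/∨):
  (∃i ¬S(i,i)) ∧ (∃q ¬T(q))
All bound variables are already distinct, so no renaming is needed.
Extract every quantifier outward, since the variables are now distinct and don't occur free across branches:
  ∃i ∃q (¬S(i,i) ∧ ¬T(q))
The quantifier ∀q sits under an odd number of negations, so it flips to ∃q.

existential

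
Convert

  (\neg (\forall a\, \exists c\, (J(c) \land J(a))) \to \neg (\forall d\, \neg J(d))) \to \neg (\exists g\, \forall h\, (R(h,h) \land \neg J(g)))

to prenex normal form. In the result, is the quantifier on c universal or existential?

universal

First replace A → B with ¬A ∨ B.
  \neg (\neg \neg (\forall a\, \exists c\, (J(c) \land J(a))) \lor \neg (\forall d\, \neg J(d))) \lor \neg (\exists g\, \forall h\, (R(h,h) \land \neg J(g)))
Push ¬ through the quantifiers and connectives to reach negation normal form:
  (\exists a\, \forall c\, (\neg J(c) \lor \neg J(a))) \land (\forall d\, \neg J(d)) \lor (\forall g\, \exists h\, (\neg R(h,h) \lor J(g)))
Extract every quantifier outward, since the variables are now distinct and don't occur free across branches:
  \exists a\, \forall c\, \forall d\, \forall g\, \exists h\, ((\neg J(c) \lor \neg J(a)) \land \neg J(d) \lor \neg R(h,h) \lor J(g))
The quantifier \exists c sits under an odd number of negations (counting the antecedent side of each →), so it flips to \forall c.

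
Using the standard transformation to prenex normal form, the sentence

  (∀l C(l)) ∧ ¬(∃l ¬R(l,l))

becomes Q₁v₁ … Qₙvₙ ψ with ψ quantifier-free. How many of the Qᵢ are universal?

2

Move each ¬ inward, flipping quantifiers it crosses:
  (∀l C(l)) ∧ (∀l R(l,l))
Give each quantifier a distinct variable: l↦y.
  (∀l C(l)) ∧ (∀y R(y,y))
Extract every quantifier outward, since the variables are now distinct and don't occur free across branches:
  ∀l ∀y (C(l) ∧ R(y,y))
The prefix is ∀l ∀y: 2 universal, 0 existential.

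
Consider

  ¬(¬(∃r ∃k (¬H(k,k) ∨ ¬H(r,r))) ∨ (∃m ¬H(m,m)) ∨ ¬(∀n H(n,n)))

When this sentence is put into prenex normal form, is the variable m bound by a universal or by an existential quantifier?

universal

Move each ¬ inward, flipping quantifiers it crosses:
  (∃r ∃k (¬H(k,k) ∨ ¬H(r,r))) ∧ (∀m H(m,m)) ∧ (∀n H(n,n))
All bound variables are already distinct, so no renaming is needed.
Extract every quantifier outward, since the variables are now distinct and don't occur free across branches:
  ∃r ∃k ∀m ∀n ((¬H(k,k) ∨ ¬H(r,r)) ∧ H(m,m) ∧ H(n,n))
The quantifier ∃m sits under an odd number of negations, so it flips to ∀m.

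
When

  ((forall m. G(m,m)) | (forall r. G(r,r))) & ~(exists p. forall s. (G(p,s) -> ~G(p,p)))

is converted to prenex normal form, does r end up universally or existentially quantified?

Eliminate → and ↔ using ¬ and ∨.
  ((forall m. G(m,m)) | (forall r. G(r,r))) & ~(exists p. forall s. (~G(p,s) | ~G(p,p)))
Push ¬ through the quantifiers and connectives to reach negation normal form:
  ((forall m. G(m,m)) | (forall r. G(r,r))) & (forall p. exists s. (G(p,s) & G(p,p)))
Pull the quantifiers to the front (each side's bound variable is not free in the other side):
  forall m. forall r. forall p. exists s. ((G(m,m) | G(r,r)) & G(p,s) & G(p,p))
The quantifier forall r sits under an even number of negations (counting the antecedent side of each →), so it remains universal.

universal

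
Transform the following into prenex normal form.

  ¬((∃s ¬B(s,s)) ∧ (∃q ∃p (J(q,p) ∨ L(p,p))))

Drive negations inward (¬∀x A ≡ ∃x ¬A, ¬∃x A ≡ ∀x ¬A, De Morgan for ∧/∨):
  (∀s B(s,s)) ∨ (∀q ∀p (¬J(q,p) ∧ ¬L(p,p)))
All bound variables are already distinct, so no renaming is needed.
Finally move all quantifiers to the prefix:
  ∀s ∀q ∀p (B(s,s) ∨ ¬J(q,p) ∧ ¬L(p,p))

∀s ∀q ∀p (B(s,s) ∨ ¬J(q,p) ∧ ¬L(p,p))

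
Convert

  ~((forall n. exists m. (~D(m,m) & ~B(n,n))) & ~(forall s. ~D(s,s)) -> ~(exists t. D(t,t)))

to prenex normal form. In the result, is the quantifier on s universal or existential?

existential

Rewrite implications/biconditionals: A → B as ¬A ∨ B.
  ~(~((forall n. exists m. (~D(m,m) & ~B(n,n))) & ~(forall s. ~D(s,s))) | ~(exists t. D(t,t)))
Drive negations inward (¬∀x A ≡ ∃x ¬A, ¬∃x A ≡ ∀x ¬A, De Morgan for ∧/∨):
  (forall n. exists m. (~D(m,m) & ~B(n,n))) & (exists s. D(s,s)) & (exists t. D(t,t))
All bound variables are already distinct, so no renaming is needed.
Pull the quantifiers to the front (each side's bound variable is not free in the other side):
  forall n. exists m. exists s. exists t. (~D(m,m) & ~B(n,n) & D(s,s) & D(t,t))
The quantifier forall s sits under an odd number of negations (counting the antecedent side of each →), so it flips to exists s.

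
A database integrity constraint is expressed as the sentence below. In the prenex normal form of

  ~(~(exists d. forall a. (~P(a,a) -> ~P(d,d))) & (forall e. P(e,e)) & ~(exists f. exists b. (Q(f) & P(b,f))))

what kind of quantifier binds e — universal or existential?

Eliminate → and ↔ using ¬ and ∨.
  ~(~(exists d. forall a. (~~P(a,a) | ~P(d,d))) & (forall e. P(e,e)) & ~(exists f. exists b. (Q(f) & P(b,f))))
Move each ¬ inward, flipping quantifiers it crosses:
  (exists d. forall a. (P(a,a) | ~P(d,d))) | (exists e. ~P(e,e)) | (exists f. exists b. (Q(f) & P(b,f)))
Pull the quantifiers to the front (each side's bound variable is not free in the other side):
  exists d. forall a. exists e. exists f. exists b. (P(a,a) | ~P(d,d) | ~P(e,e) | Q(f) & P(b,f))
The quantifier forall e sits under an odd number of negations (counting the antecedent side of each →), so it flips to exists e.

existential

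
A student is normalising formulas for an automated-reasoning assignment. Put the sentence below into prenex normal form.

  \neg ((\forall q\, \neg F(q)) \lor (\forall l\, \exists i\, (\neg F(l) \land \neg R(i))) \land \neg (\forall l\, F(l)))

Drive negations inward (¬∀x A ≡ ∃x ¬A, ¬∃x A ≡ ∀x ¬A, De Morgan for ∧/∨):
  (\exists q\, F(q)) \land ((\exists l\, \forall i\, (F(l) \lor R(i))) \lor (\forall l\, F(l)))
Give each quantifier a distinct variable: l↦w.
  (\exists q\, F(q)) \land ((\exists l\, \forall i\, (F(l) \lor R(i))) \lor (\forall w\, F(w)))
Pull the quantifiers to the front (each side's bound variable is not free in the other side):
  \exists q\, \exists l\, \forall i\, \forall w\, (F(q) \land (F(l) \lor R(i) \lor F(w)))

\exists q\, \exists l\, \forall i\, \forall w\, (F(q) \land (F(l) \lor R(i) \lor F(w)))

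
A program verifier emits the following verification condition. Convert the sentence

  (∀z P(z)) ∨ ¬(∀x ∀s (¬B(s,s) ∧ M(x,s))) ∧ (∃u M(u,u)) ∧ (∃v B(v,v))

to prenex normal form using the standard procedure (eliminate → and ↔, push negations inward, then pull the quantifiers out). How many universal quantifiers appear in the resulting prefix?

1

Move each ¬ inward, flipping quantifiers it crosses:
  (∀z P(z)) ∨ (∃x ∃s (B(s,s) ∨ ¬M(x,s))) ∧ (∃u M(u,u)) ∧ (∃v B(v,v))
Pull the quantifiers to the front (each side's bound variable is not free in the other side):
  ∀z ∃x ∃s ∃u ∃v (P(z) ∨ (B(s,s) ∨ ¬M(x,s)) ∧ M(u,u) ∧ B(v,v))
The prefix is ∀z ∃x ∃s ∃u ∃v: 1 universal, 4 existential.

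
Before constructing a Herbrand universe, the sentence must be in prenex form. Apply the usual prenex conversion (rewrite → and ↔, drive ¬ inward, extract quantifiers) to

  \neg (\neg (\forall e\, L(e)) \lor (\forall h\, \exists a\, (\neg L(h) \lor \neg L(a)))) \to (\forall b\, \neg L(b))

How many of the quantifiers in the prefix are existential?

2

Eliminate → and ↔ using ¬ and ∨.
  \neg \neg (\neg (\forall e\, L(e)) \lor (\forall h\, \exists a\, (\neg L(h) \lor \neg L(a)))) \lor (\forall b\, \neg L(b))
Push ¬ through the quantifiers and connectives to reach negation normal form:
  (\exists e\, \neg L(e)) \lor (\forall h\, \exists a\, (\neg L(h) \lor \neg L(a))) \lor (\forall b\, \neg L(b))
Finally move all quantifiers to the prefix:
  \exists e\, \forall h\, \exists a\, \forall b\, (\neg L(e) \lor \neg L(h) \lor \neg L(a) \lor \neg L(b))
The prefix is \exists e \forall h \exists a \forall b: 2 universal, 2 existential.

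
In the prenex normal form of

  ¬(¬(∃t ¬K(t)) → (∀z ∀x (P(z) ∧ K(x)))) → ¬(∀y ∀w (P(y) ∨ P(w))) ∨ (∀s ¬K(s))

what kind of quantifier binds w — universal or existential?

Rewrite implications/biconditionals: A → B as ¬A ∨ B.
  ¬¬(¬¬(∃t ¬K(t)) ∨ (∀z ∀x (P(z) ∧ K(x)))) ∨ ¬(∀y ∀w (P(y) ∨ P(w))) ∨ (∀s ¬K(s))
Drive negations inward (¬∀x A ≡ ∃x ¬A, ¬∃x A ≡ ∀x ¬A, De Morgan for ∧/∨):
  (∃t ¬K(t)) ∨ (∀z ∀x (P(z) ∧ K(x))) ∨ (∃y ∃w (¬P(y) ∧ ¬P(w))) ∨ (∀s ¬K(s))
Extract every quantifier outward, since the variables are now distinct and don't occur free across branches:
  ∃t ∀z ∀x ∃y ∃w ∀s (¬K(t) ∨ P(z) ∧ K(x) ∨ ¬P(y) ∧ ¬P(w) ∨ ¬K(s))
The quantifier ∀w sits under an odd number of negations (counting the antecedent side of each →), so it flips to ∃w.

existential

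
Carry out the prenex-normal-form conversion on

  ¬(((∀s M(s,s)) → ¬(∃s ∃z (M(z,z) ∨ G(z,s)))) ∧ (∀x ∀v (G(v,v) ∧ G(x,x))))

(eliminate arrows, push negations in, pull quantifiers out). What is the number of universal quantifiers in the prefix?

1

First replace A → B with ¬A ∨ B.
  ¬((¬(∀s M(s,s)) ∨ ¬(∃s ∃z (M(z,z) ∨ G(z,s)))) ∧ (∀x ∀v (G(v,v) ∧ G(x,x))))
Move each ¬ inward, flipping quantifiers it crosses:
  (∀s M(s,s)) ∧ (∃s ∃z (M(z,z) ∨ G(z,s))) ∨ (∃x ∃v (¬G(v,v) ∨ ¬G(x,x)))
Rename bound variables to avoid capture: s↦b.
  (∀s M(s,s)) ∧ (∃b ∃z (M(z,z) ∨ G(z,b))) ∨ (∃x ∃v (¬G(v,v) ∨ ¬G(x,x)))
Extract every quantifier outward, since the variables are now distinct and don't occur free across branches:
  ∀s ∃b ∃z ∃x ∃v (M(s,s) ∧ (M(z,z) ∨ G(z,b)) ∨ ¬G(v,v) ∨ ¬G(x,x))
The prefix is ∀s ∃b ∃z ∃x ∃v: 1 universal, 4 existential.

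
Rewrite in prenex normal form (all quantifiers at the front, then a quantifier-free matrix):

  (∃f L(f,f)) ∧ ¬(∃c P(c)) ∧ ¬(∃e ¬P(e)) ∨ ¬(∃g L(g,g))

Move each ¬ inward, flipping quantifiers it crosses:
  (∃f L(f,f)) ∧ (∀c ¬P(c)) ∧ (∀e P(e)) ∨ (∀g ¬L(g,g))
All bound variables are already distinct, so no renaming is needed.
Extract every quantifier outward, since the variables are now distinct and don't occur free across branches:
  ∃f ∀c ∀e ∀g (L(f,f) ∧ ¬P(c) ∧ P(e) ∨ ¬L(g,g))

∃f ∀c ∀e ∀g (L(f,f) ∧ ¬P(c) ∧ P(e) ∨ ¬L(g,g))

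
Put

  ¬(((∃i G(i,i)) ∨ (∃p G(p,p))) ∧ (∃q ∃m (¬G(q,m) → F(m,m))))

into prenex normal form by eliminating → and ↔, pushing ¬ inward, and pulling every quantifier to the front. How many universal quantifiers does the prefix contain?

First replace A → B with ¬A ∨ B.
  ¬(((∃i G(i,i)) ∨ (∃p G(p,p))) ∧ (∃q ∃m (¬¬G(q,m) ∨ F(m,m))))
Drive negations inward (¬∀x A ≡ ∃x ¬A, ¬∃x A ≡ ∀x ¬A, De Morgan for ∧/∨):
  (∀i ¬G(i,i)) ∧ (∀p ¬G(p,p)) ∨ (∀q ∀m (¬G(q,m) ∧ ¬F(m,m)))
Pull the quantifiers to the front (each side's bound variable is not free in the other side):
  ∀i ∀p ∀q ∀m (¬G(i,i) ∧ ¬G(p,p) ∨ ¬G(q,m) ∧ ¬F(m,m))
The prefix is ∀i ∀p ∀q ∀m: 4 universal, 0 existential.

4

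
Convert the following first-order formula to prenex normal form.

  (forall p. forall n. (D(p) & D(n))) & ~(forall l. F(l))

Move each ¬ inward, flipping quantifiers it crosses:
  (forall p. forall n. (D(p) & D(n))) & (exists l. ~F(l))
All bound variables are already distinct, so no renaming is needed.
Extract every quantifier outward, since the variables are now distinct and don't occur free across branches:
  forall p. forall n. exists l. (D(p) & D(n) & ~F(l))

forall p. forall n. exists l. (D(p) & D(n) & ~F(l))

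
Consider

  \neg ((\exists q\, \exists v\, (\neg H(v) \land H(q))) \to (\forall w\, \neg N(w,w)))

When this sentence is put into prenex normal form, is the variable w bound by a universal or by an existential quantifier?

Eliminate → and ↔ using ¬ and ∨.
  \neg (\neg (\exists q\, \exists v\, (\neg H(v) \land H(q))) \lor (\forall w\, \neg N(w,w)))
Push ¬ through the quantifiers and connectives to reach negation normal form:
  (\exists q\, \exists v\, (\neg H(v) \land H(q))) \land (\exists w\, N(w,w))
Pull the quantifiers to the front (each side's bound variable is not free in the other side):
  \exists q\, \exists v\, \exists w\, (\neg H(v) \land H(q) \land N(w,w))
The quantifier \forall w sits under an odd number of negations (counting the antecedent side of each →), so it flips to \exists w.

existential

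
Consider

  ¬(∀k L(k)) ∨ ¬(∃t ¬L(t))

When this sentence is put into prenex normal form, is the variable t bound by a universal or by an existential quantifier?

universal

Push ¬ through the quantifiers and connectives to reach negation normal form:
  (∃k ¬L(k)) ∨ (∀t L(t))
Extract every quantifier outward, since the variables are now distinct and don't occur free across branches:
  ∃k ∀t (¬L(k) ∨ L(t))
The quantifier ∃t sits under an odd number of negations, so it flips to ∀t.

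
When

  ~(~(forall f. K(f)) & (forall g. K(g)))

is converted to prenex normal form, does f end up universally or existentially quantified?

Move each ¬ inward, flipping quantifiers it crosses:
  (forall f. K(f)) | (exists g. ~K(g))
All bound variables are already distinct, so no renaming is needed.
Pull the quantifiers to the front (each side's bound variable is not free in the other side):
  forall f. exists g. (K(f) | ~K(g))
The quantifier forall f sits under an even number of negations, so it remains universal.

universal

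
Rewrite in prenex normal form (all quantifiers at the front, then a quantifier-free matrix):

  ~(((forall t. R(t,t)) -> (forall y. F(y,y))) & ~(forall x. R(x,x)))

forall t. exists y. forall x. (R(t,t) & ~F(y,y) | R(x,x))

First replace A → B with ¬A ∨ B.
  ~((~(forall t. R(t,t)) | (forall y. F(y,y))) & ~(forall x. R(x,x)))
Drive negations inward (¬∀x A ≡ ∃x ¬A, ¬∃x A ≡ ∀x ¬A, De Morgan for ∧/∨):
  (forall t. R(t,t)) & (exists y. ~F(y,y)) | (forall x. R(x,x))
All bound variables are already distinct, so no renaming is needed.
Extract every quantifier outward, since the variables are now distinct and don't occur free across branches:
  forall t. exists y. forall x. (R(t,t) & ~F(y,y) | R(x,x))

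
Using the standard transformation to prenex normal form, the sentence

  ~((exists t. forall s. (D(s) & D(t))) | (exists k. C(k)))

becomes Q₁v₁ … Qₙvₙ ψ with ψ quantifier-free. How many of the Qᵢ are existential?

Move each ¬ inward, flipping quantifiers it crosses:
  (forall t. exists s. (~D(s) | ~D(t))) & (forall k. ~C(k))
All bound variables are already distinct, so no renaming is needed.
Finally move all quantifiers to the prefix:
  forall t. exists s. forall k. ((~D(s) | ~D(t)) & ~C(k))
The prefix is forall t exists s forall k: 2 universal, 1 existential.

1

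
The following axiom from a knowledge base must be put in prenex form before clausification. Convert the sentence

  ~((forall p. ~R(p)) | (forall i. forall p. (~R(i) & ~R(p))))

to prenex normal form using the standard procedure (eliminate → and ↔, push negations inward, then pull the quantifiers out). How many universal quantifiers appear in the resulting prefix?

0

Push ¬ through the quantifiers and connectives to reach negation normal form:
  (exists p. R(p)) & (exists i. exists p. (R(i) | R(p)))
Rename bound variables to avoid capture: p↦z1.
  (exists p. R(p)) & (exists i. exists z1. (R(i) | R(z1)))
Extract every quantifier outward, since the variables are now distinct and don't occur free across branches:
  exists p. exists i. exists z1. (R(p) & (R(i) | R(z1)))
The prefix is exists p exists i exists z1: 0 universal, 3 existential.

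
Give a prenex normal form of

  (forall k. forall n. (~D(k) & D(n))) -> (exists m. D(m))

First replace A → B with ¬A ∨ B.
  ~(forall k. forall n. (~D(k) & D(n))) | (exists m. D(m))
Move each ¬ inward, flipping quantifiers it crosses:
  (exists k. exists n. (D(k) | ~D(n))) | (exists m. D(m))
Pull the quantifiers to the front (each side's bound variable is not free in the other side):
  exists k. exists n. exists m. (D(k) | ~D(n) | D(m))

exists k. exists n. exists m. (D(k) | ~D(n) | D(m))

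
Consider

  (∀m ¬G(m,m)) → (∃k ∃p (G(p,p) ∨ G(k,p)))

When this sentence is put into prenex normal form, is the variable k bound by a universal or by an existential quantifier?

existential

Eliminate → and ↔ using ¬ and ∨.
  ¬(∀m ¬G(m,m)) ∨ (∃k ∃p (G(p,p) ∨ G(k,p)))
Drive negations inward (¬∀x A ≡ ∃x ¬A, ¬∃x A ≡ ∀x ¬A, De Morgan for ∧/∨):
  (∃m G(m,m)) ∨ (∃k ∃p (G(p,p) ∨ G(k,p)))
Extract every quantifier outward, since the variables are now distinct and don't occur free across branches:
  ∃m ∃k ∃p (G(m,m) ∨ G(p,p) ∨ G(k,p))
The quantifier ∃k sits under an even number of negations (counting the antecedent side of each →), so it remains existential.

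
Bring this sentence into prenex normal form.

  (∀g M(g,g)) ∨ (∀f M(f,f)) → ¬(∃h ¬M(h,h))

∃g ∃f ∀h (¬M(g,g) ∧ ¬M(f,f) ∨ M(h,h))

Rewrite implications/biconditionals: A → B as ¬A ∨ B.
  ¬((∀g M(g,g)) ∨ (∀f M(f,f))) ∨ ¬(∃h ¬M(h,h))
Move each ¬ inward, flipping quantifiers it crosses:
  (∃g ¬M(g,g)) ∧ (∃f ¬M(f,f)) ∨ (∀h M(h,h))
Pull the quantifiers to the front (each side's bound variable is not free in the other side):
  ∃g ∃f ∀h (¬M(g,g) ∧ ¬M(f,f) ∨ M(h,h))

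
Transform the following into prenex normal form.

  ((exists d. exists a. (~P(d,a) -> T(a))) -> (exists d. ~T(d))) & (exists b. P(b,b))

forall d. forall a. exists x. exists b. ((~P(d,a) & ~T(a) | ~T(x)) & P(b,b))

Eliminate → and ↔ using ¬ and ∨.
  (~(exists d. exists a. (~~P(d,a) | T(a))) | (exists d. ~T(d))) & (exists b. P(b,b))
Move each ¬ inward, flipping quantifiers it crosses:
  ((forall d. forall a. (~P(d,a) & ~T(a))) | (exists d. ~T(d))) & (exists b. P(b,b))
Standardize variables apart so no two quantifiers bind the same name: d↦x.
  ((forall d. forall a. (~P(d,a) & ~T(a))) | (exists x. ~T(x))) & (exists b. P(b,b))
Pull the quantifiers to the front (each side's bound variable is not free in the other side):
  forall d. forall a. exists x. exists b. ((~P(d,a) & ~T(a) | ~T(x)) & P(b,b))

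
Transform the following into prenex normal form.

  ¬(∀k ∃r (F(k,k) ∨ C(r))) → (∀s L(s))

First replace A → B with ¬A ∨ B.
  ¬¬(∀k ∃r (F(k,k) ∨ C(r))) ∨ (∀s L(s))
Push ¬ through the quantifiers and connectives to reach negation normal form:
  (∀k ∃r (F(k,k) ∨ C(r))) ∨ (∀s L(s))
Pull the quantifiers to the front (each side's bound variable is not free in the other side):
  ∀k ∃r ∀s (F(k,k) ∨ C(r) ∨ L(s))

∀k ∃r ∀s (F(k,k) ∨ C(r) ∨ L(s))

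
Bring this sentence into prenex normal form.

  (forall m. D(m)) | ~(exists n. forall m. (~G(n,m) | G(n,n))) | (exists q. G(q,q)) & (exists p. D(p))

Move each ¬ inward, flipping quantifiers it crosses:
  (forall m. D(m)) | (forall n. exists m. (G(n,m) & ~G(n,n))) | (exists q. G(q,q)) & (exists p. D(p))
Rename bound variables to avoid capture: m↦c.
  (forall m. D(m)) | (forall n. exists c. (G(n,c) & ~G(n,n))) | (exists q. G(q,q)) & (exists p. D(p))
Extract every quantifier outward, since the variables are now distinct and don't occur free across branches:
  forall m. forall n. exists c. exists q. exists p. (D(m) | G(n,c) & ~G(n,n) | G(q,q) & D(p))

forall m. forall n. exists c. exists q. exists p. (D(m) | G(n,c) & ~G(n,n) | G(q,q) & D(p))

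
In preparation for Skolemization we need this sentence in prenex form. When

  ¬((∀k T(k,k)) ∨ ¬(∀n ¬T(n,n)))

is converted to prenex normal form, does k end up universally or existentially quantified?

Drive negations inward (¬∀x A ≡ ∃x ¬A, ¬∃x A ≡ ∀x ¬A, De Morgan for ∧/∨):
  (∃k ¬T(k,k)) ∧ (∀n ¬T(n,n))
Pull the quantifiers to the front (each side's bound variable is not free in the other side):
  ∃k ∀n (¬T(k,k) ∧ ¬T(n,n))
The quantifier ∀k sits under an odd number of negations, so it flips to ∃k.

existential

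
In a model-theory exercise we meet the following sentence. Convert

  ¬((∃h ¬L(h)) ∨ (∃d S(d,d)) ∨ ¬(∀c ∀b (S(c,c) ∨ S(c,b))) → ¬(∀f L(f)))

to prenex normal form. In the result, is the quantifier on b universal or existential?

First replace A → B with ¬A ∨ B.
  ¬(¬((∃h ¬L(h)) ∨ (∃d S(d,d)) ∨ ¬(∀c ∀b (S(c,c) ∨ S(c,b)))) ∨ ¬(∀f L(f)))
Drive negations inward (¬∀x A ≡ ∃x ¬A, ¬∃x A ≡ ∀x ¬A, De Morgan for ∧/∨):
  ((∃h ¬L(h)) ∨ (∃d S(d,d)) ∨ (∃c ∃b (¬S(c,c) ∧ ¬S(c,b)))) ∧ (∀f L(f))
Pull the quantifiers to the front (each side's bound variable is not free in the other side):
  ∃h ∃d ∃c ∃b ∀f ((¬L(h) ∨ S(d,d) ∨ ¬S(c,c) ∧ ¬S(c,b)) ∧ L(f))
The quantifier ∀b sits under an odd number of negations (counting the antecedent side of each →), so it flips to ∃b.

existential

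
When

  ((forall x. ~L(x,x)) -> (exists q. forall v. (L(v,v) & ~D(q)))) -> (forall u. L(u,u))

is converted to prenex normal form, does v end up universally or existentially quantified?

existential

Eliminate → and ↔ using ¬ and ∨.
  ~(~(forall x. ~L(x,x)) | (exists q. forall v. (L(v,v) & ~D(q)))) | (forall u. L(u,u))
Move each ¬ inward, flipping quantifiers it crosses:
  (forall x. ~L(x,x)) & (forall q. exists v. (~L(v,v) | D(q))) | (forall u. L(u,u))
All bound variables are already distinct, so no renaming is needed.
Extract every quantifier outward, since the variables are now distinct and don't occur free across branches:
  forall x. forall q. exists v. forall u. (~L(x,x) & (~L(v,v) | D(q)) | L(u,u))
The quantifier forall v sits under an odd number of negations (counting the antecedent side of each →), so it flips to exists v.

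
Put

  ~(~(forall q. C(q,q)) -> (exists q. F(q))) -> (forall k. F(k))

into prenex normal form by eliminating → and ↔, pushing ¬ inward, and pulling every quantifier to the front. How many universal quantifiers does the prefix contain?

Rewrite implications/biconditionals: A → B as ¬A ∨ B.
  ~~(~~(forall q. C(q,q)) | (exists q. F(q))) | (forall k. F(k))
Move each ¬ inward, flipping quantifiers it crosses:
  (forall q. C(q,q)) | (exists q. F(q)) | (forall k. F(k))
Rename bound variables to avoid capture: q↦p.
  (forall q. C(q,q)) | (exists p. F(p)) | (forall k. F(k))
Pull the quantifiers to the front (each side's bound variable is not free in the other side):
  forall q. exists p. forall k. (C(q,q) | F(p) | F(k))
The prefix is forall q exists p forall k: 2 universal, 1 existential.

2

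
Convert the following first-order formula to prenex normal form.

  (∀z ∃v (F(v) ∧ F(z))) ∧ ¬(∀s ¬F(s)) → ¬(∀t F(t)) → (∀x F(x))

Rewrite implications/biconditionals: A → B as ¬A ∨ B.
  ¬((∀z ∃v (F(v) ∧ F(z))) ∧ ¬(∀s ¬F(s))) ∨ ¬¬(∀t F(t)) ∨ (∀x F(x))
Drive negations inward (¬∀x A ≡ ∃x ¬A, ¬∃x A ≡ ∀x ¬A, De Morgan for ∧/∨):
  (∃z ∀v (¬F(v) ∨ ¬F(z))) ∨ (∀s ¬F(s)) ∨ (∀t F(t)) ∨ (∀x F(x))
All bound variables are already distinct, so no renaming is needed.
Finally move all quantifiers to the prefix:
  ∃z ∀v ∀s ∀t ∀x (¬F(v) ∨ ¬F(z) ∨ ¬F(s) ∨ F(t) ∨ F(x))

∃z ∀v ∀s ∀t ∀x (¬F(v) ∨ ¬F(z) ∨ ¬F(s) ∨ F(t) ∨ F(x))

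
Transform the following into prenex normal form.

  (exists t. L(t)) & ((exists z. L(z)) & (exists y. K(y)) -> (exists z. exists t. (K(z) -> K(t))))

exists t. forall z. forall y. exists u. exists x. (L(t) & (~L(z) | ~K(y) | ~K(u) | K(x)))

First replace A → B with ¬A ∨ B.
  (exists t. L(t)) & (~((exists z. L(z)) & (exists y. K(y))) | (exists z. exists t. (~K(z) | K(t))))
Drive negations inward (¬∀x A ≡ ∃x ¬A, ¬∃x A ≡ ∀x ¬A, De Morgan for ∧/∨):
  (exists t. L(t)) & ((forall z. ~L(z)) | (forall y. ~K(y)) | (exists z. exists t. (~K(z) | K(t))))
Rename bound variables to avoid capture: z↦u, t↦x.
  (exists t. L(t)) & ((forall z. ~L(z)) | (forall y. ~K(y)) | (exists u. exists x. (~K(u) | K(x))))
Finally move all quantifiers to the prefix:
  exists t. forall z. forall y. exists u. exists x. (L(t) & (~L(z) | ~K(y) | ~K(u) | K(x)))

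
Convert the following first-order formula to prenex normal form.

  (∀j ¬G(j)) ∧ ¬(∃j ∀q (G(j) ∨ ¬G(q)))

Move each ¬ inward, flipping quantifiers it crosses:
  (∀j ¬G(j)) ∧ (∀j ∃q (¬G(j) ∧ G(q)))
Give each quantifier a distinct variable: j↦a.
  (∀j ¬G(j)) ∧ (∀a ∃q (¬G(a) ∧ G(q)))
Extract every quantifier outward, since the variables are now distinct and don't occur free across branches:
  ∀j ∀a ∃q (¬G(j) ∧ ¬G(a) ∧ G(q))

∀j ∀a ∃q (¬G(j) ∧ ¬G(a) ∧ G(q))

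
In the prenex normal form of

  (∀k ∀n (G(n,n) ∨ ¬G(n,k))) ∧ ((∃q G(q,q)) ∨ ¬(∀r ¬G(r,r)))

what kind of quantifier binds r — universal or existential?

existential

Drive negations inward (¬∀x A ≡ ∃x ¬A, ¬∃x A ≡ ∀x ¬A, De Morgan for ∧/∨):
  (∀k ∀n (G(n,n) ∨ ¬G(n,k))) ∧ ((∃q G(q,q)) ∨ (∃r G(r,r)))
All bound variables are already distinct, so no renaming is needed.
Extract every quantifier outward, since the variables are now distinct and don't occur free across branches:
  ∀k ∀n ∃q ∃r ((G(n,n) ∨ ¬G(n,k)) ∧ (G(q,q) ∨ G(r,r)))
The quantifier ∀r sits under an odd number of negations, so it flips to ∃r.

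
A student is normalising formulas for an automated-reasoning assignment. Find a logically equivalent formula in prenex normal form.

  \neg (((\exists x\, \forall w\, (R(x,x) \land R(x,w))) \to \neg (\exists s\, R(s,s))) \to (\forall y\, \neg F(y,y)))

Eliminate → and ↔ using ¬ and ∨.
  \neg (\neg (\neg (\exists x\, \forall w\, (R(x,x) \land R(x,w))) \lor \neg (\exists s\, R(s,s))) \lor (\forall y\, \neg F(y,y)))
Push ¬ through the quantifiers and connectives to reach negation normal form:
  ((\forall x\, \exists w\, (\neg R(x,x) \lor \neg R(x,w))) \lor (\forall s\, \neg R(s,s))) \land (\exists y\, F(y,y))
All bound variables are already distinct, so no renaming is needed.
Extract every quantifier outward, since the variables are now distinct and don't occur free across branches:
  \forall x\, \exists w\, \forall s\, \exists y\, ((\neg R(x,x) \lor \neg R(x,w) \lor \neg R(s,s)) \land F(y,y))

\forall x\, \exists w\, \forall s\, \exists y\, ((\neg R(x,x) \lor \neg R(x,w) \lor \neg R(s,s)) \land F(y,y))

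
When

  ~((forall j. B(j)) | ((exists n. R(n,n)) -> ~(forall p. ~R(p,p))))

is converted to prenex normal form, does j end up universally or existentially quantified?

Eliminate → and ↔ using ¬ and ∨.
  ~((forall j. B(j)) | ~(exists n. R(n,n)) | ~(forall p. ~R(p,p)))
Move each ¬ inward, flipping quantifiers it crosses:
  (exists j. ~B(j)) & (exists n. R(n,n)) & (forall p. ~R(p,p))
All bound variables are already distinct, so no renaming is needed.
Pull the quantifiers to the front (each side's bound variable is not free in the other side):
  exists j. exists n. forall p. (~B(j) & R(n,n) & ~R(p,p))
The quantifier forall j sits under an odd number of negations (counting the antecedent side of each →), so it flips to exists j.

existential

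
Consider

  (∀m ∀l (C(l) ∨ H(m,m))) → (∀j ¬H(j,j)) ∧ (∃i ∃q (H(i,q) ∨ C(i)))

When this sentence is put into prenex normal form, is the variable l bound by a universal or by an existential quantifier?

existential

Rewrite implications/biconditionals: A → B as ¬A ∨ B.
  ¬(∀m ∀l (C(l) ∨ H(m,m))) ∨ (∀j ¬H(j,j)) ∧ (∃i ∃q (H(i,q) ∨ C(i)))
Push ¬ through the quantifiers and connectives to reach negation normal form:
  (∃m ∃l (¬C(l) ∧ ¬H(m,m))) ∨ (∀j ¬H(j,j)) ∧ (∃i ∃q (H(i,q) ∨ C(i)))
Finally move all quantifiers to the prefix:
  ∃m ∃l ∀j ∃i ∃q (¬C(l) ∧ ¬H(m,m) ∨ ¬H(j,j) ∧ (H(i,q) ∨ C(i)))
The quantifier ∀l sits under an odd number of negations (counting the antecedent side of each →), so it flips to ∃l.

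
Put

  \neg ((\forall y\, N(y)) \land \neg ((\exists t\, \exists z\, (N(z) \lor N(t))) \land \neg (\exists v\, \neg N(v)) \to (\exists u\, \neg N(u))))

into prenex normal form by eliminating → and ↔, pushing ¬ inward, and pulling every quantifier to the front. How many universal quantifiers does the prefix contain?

First replace A → B with ¬A ∨ B.
  \neg ((\forall y\, N(y)) \land \neg (\neg ((\exists t\, \exists z\, (N(z) \lor N(t))) \land \neg (\exists v\, \neg N(v))) \lor (\exists u\, \neg N(u))))
Move each ¬ inward, flipping quantifiers it crosses:
  (\exists y\, \neg N(y)) \lor (\forall t\, \forall z\, (\neg N(z) \land \neg N(t))) \lor (\exists v\, \neg N(v)) \lor (\exists u\, \neg N(u))
Pull the quantifiers to the front (each side's bound variable is not free in the other side):
  \exists y\, \forall t\, \forall z\, \exists v\, \exists u\, (\neg N(y) \lor \neg N(z) \land \neg N(t) \lor \neg N(v) \lor \neg N(u))
The prefix is \exists y \forall t \forall z \exists v \exists u: 2 universal, 3 existential.

2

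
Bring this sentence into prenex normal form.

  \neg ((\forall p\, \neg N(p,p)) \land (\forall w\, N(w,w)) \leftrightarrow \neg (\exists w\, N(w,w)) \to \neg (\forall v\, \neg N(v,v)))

Rewrite implications/biconditionals: A → B as ¬A ∨ B; A ↔ B as (¬A ∨ B) ∧ (¬B ∨ A).
  \neg ((\neg ((\forall p\, \neg N(p,p)) \land (\forall w\, N(w,w))) \lor \neg \neg (\exists w\, N(w,w)) \lor \neg (\forall v\, \neg N(v,v))) \land (\neg (\neg \neg (\exists w\, N(w,w)) \lor \neg (\forall v\, \neg N(v,v))) \lor (\forall p\, \neg N(p,p)) \land (\forall w\, N(w,w))))
Drive negations inward (¬∀x A ≡ ∃x ¬A, ¬∃x A ≡ ∀x ¬A, De Morgan for ∧/∨):
  (\forall p\, \neg N(p,p)) \land (\forall w\, N(w,w)) \land (\forall w\, \neg N(w,w)) \land (\forall v\, \neg N(v,v)) \lor ((\exists w\, N(w,w)) \lor (\exists v\, N(v,v))) \land ((\exists p\, N(p,p)) \lor (\exists w\, \neg N(w,w)))
Give each quantifier a distinct variable: w↦s, w↦z, v↦c, p↦u1, w↦u.
  (\forall p\, \neg N(p,p)) \land (\forall w\, N(w,w)) \land (\forall s\, \neg N(s,s)) \land (\forall v\, \neg N(v,v)) \lor ((\exists z\, N(z,z)) \lor (\exists c\, N(c,c))) \land ((\exists u1\, N(u1,u1)) \lor (\exists u\, \neg N(u,u)))
Extract every quantifier outward, since the variables are now distinct and don't occur free across branches:
  \forall p\, \forall w\, \forall s\, \forall v\, \exists z\, \exists c\, \exists u1\, \exists u\, (\neg N(p,p) \land N(w,w) \land \neg N(s,s) \land \neg N(v,v) \lor (N(z,z) \lor N(c,c)) \land (N(u1,u1) \lor \neg N(u,u)))

\forall p\, \forall w\, \forall s\, \forall v\, \exists z\, \exists c\, \exists u1\, \exists u\, (\neg N(p,p) \land N(w,w) \land \neg N(s,s) \land \neg N(v,v) \lor (N(z,z) \lor N(c,c)) \land (N(u1,u1) \lor \neg N(u,u)))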